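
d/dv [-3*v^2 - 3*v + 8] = -6*v - 3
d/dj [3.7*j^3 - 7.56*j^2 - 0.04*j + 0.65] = 11.1*j^2 - 15.12*j - 0.04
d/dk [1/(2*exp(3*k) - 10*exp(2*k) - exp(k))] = (-6*exp(2*k) + 20*exp(k) + 1)*exp(-k)/(-2*exp(2*k) + 10*exp(k) + 1)^2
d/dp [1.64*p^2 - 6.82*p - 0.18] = 3.28*p - 6.82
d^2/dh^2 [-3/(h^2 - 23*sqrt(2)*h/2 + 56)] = 12*(4*h^2 - 46*sqrt(2)*h - (4*h - 23*sqrt(2))^2 + 224)/(2*h^2 - 23*sqrt(2)*h + 112)^3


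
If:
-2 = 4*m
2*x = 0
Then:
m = -1/2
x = 0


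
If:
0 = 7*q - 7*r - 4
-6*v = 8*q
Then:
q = -3*v/4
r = -3*v/4 - 4/7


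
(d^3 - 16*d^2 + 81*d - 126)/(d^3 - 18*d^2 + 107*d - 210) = (d - 3)/(d - 5)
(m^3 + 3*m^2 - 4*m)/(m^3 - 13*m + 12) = m/(m - 3)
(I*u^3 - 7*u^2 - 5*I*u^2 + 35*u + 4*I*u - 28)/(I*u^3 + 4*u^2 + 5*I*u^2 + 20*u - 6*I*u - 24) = (u^2 + u*(-4 + 7*I) - 28*I)/(u^2 + u*(6 - 4*I) - 24*I)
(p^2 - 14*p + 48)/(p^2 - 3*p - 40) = (p - 6)/(p + 5)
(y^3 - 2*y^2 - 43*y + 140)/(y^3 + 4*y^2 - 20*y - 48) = (y^2 + 2*y - 35)/(y^2 + 8*y + 12)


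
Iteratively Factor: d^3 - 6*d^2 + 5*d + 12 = (d - 4)*(d^2 - 2*d - 3) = (d - 4)*(d - 3)*(d + 1)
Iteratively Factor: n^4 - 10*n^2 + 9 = (n + 3)*(n^3 - 3*n^2 - n + 3) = (n + 1)*(n + 3)*(n^2 - 4*n + 3) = (n - 3)*(n + 1)*(n + 3)*(n - 1)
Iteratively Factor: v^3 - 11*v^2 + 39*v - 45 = (v - 5)*(v^2 - 6*v + 9) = (v - 5)*(v - 3)*(v - 3)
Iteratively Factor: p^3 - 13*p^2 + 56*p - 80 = (p - 5)*(p^2 - 8*p + 16) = (p - 5)*(p - 4)*(p - 4)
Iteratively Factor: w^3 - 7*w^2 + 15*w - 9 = (w - 3)*(w^2 - 4*w + 3) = (w - 3)^2*(w - 1)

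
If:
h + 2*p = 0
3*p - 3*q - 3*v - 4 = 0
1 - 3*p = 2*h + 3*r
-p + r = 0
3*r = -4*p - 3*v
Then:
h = -1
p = 1/2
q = 1/3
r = 1/2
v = -7/6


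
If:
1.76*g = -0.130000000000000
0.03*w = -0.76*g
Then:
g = -0.07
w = 1.87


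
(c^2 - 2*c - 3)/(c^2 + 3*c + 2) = (c - 3)/(c + 2)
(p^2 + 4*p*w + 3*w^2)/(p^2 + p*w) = (p + 3*w)/p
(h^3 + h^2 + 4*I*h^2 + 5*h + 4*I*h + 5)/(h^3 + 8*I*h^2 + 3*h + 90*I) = (h^2 + h*(1 - I) - I)/(h^2 + 3*I*h + 18)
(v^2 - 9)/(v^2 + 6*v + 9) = (v - 3)/(v + 3)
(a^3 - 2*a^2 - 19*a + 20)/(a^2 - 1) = (a^2 - a - 20)/(a + 1)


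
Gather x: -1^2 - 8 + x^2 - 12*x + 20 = x^2 - 12*x + 11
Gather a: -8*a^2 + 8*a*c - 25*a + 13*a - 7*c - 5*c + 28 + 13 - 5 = -8*a^2 + a*(8*c - 12) - 12*c + 36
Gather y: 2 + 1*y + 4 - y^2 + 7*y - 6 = -y^2 + 8*y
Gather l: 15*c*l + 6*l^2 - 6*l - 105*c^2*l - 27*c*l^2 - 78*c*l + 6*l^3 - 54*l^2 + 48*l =6*l^3 + l^2*(-27*c - 48) + l*(-105*c^2 - 63*c + 42)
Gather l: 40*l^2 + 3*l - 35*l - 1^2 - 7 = 40*l^2 - 32*l - 8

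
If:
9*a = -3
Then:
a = -1/3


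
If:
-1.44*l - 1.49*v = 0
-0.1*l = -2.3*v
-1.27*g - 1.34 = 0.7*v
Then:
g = -1.06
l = 0.00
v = 0.00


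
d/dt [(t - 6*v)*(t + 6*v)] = 2*t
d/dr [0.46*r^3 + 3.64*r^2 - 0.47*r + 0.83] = 1.38*r^2 + 7.28*r - 0.47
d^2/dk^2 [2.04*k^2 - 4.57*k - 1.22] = 4.08000000000000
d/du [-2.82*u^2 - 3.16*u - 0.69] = -5.64*u - 3.16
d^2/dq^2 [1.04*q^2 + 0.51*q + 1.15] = 2.08000000000000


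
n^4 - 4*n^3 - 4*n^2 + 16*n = n*(n - 4)*(n - 2)*(n + 2)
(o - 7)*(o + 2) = o^2 - 5*o - 14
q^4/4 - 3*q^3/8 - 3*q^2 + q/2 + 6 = (q/2 + 1)^2*(q - 4)*(q - 3/2)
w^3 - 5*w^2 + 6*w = w*(w - 3)*(w - 2)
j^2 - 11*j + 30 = (j - 6)*(j - 5)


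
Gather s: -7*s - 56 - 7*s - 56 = -14*s - 112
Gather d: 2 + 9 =11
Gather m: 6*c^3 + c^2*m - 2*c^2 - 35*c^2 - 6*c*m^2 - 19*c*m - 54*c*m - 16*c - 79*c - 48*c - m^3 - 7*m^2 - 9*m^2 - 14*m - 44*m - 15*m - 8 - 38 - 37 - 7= 6*c^3 - 37*c^2 - 143*c - m^3 + m^2*(-6*c - 16) + m*(c^2 - 73*c - 73) - 90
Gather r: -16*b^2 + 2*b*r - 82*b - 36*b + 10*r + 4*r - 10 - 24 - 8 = -16*b^2 - 118*b + r*(2*b + 14) - 42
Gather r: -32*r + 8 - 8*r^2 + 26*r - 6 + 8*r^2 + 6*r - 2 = 0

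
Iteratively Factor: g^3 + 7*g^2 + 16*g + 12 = (g + 3)*(g^2 + 4*g + 4) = (g + 2)*(g + 3)*(g + 2)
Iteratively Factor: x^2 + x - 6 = (x + 3)*(x - 2)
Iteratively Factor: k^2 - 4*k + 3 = (k - 1)*(k - 3)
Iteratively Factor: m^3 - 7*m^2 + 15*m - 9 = (m - 3)*(m^2 - 4*m + 3) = (m - 3)*(m - 1)*(m - 3)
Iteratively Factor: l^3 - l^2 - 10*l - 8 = (l - 4)*(l^2 + 3*l + 2) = (l - 4)*(l + 2)*(l + 1)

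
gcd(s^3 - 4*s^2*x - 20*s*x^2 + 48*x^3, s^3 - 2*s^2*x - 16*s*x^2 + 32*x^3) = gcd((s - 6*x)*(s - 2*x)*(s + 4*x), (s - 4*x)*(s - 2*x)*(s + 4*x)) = -s^2 - 2*s*x + 8*x^2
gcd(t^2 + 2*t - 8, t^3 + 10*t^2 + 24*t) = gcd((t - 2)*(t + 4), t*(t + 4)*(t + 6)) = t + 4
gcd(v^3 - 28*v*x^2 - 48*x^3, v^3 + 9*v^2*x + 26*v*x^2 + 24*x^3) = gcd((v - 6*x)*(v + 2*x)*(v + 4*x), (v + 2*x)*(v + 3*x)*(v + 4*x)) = v^2 + 6*v*x + 8*x^2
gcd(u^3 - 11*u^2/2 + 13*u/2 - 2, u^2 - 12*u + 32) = u - 4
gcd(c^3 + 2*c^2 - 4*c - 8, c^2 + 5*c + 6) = c + 2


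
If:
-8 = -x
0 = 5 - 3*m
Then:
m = 5/3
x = 8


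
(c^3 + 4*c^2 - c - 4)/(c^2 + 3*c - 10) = (c^3 + 4*c^2 - c - 4)/(c^2 + 3*c - 10)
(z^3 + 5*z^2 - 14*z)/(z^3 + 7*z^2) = (z - 2)/z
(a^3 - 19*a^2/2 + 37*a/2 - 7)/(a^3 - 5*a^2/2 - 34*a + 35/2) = (a - 2)/(a + 5)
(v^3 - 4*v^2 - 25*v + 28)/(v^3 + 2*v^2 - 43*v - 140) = (v - 1)/(v + 5)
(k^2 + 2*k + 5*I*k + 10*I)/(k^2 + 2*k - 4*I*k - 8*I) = (k + 5*I)/(k - 4*I)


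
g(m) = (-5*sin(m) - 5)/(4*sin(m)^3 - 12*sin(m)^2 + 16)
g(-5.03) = -1.13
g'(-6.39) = -0.27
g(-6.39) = -0.28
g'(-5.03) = -0.67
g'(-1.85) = 0.03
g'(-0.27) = -0.21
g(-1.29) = -0.14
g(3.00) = -0.36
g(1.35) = -1.19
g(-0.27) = -0.24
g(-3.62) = -0.53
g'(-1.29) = -0.03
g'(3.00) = 0.39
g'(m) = (-12*sin(m)^2*cos(m) + 24*sin(m)*cos(m))*(-5*sin(m) - 5)/(4*sin(m)^3 - 12*sin(m)^2 + 16)^2 - 5*cos(m)/(4*sin(m)^3 - 12*sin(m)^2 + 16)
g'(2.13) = 0.87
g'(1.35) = -0.51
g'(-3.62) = 0.61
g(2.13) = -0.94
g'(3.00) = 0.39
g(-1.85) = -0.14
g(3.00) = -0.36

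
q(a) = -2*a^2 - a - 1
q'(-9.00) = 35.00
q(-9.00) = -154.00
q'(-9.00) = 35.00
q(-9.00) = -154.00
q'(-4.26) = 16.04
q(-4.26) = -33.04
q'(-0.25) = 0.00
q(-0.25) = -0.88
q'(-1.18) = 3.72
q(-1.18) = -2.60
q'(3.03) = -13.12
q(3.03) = -22.39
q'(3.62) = -15.48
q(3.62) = -30.83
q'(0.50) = -3.00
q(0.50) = -2.00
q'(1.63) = -7.52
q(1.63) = -7.94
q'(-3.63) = 13.52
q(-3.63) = -23.72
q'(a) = -4*a - 1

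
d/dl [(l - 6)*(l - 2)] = 2*l - 8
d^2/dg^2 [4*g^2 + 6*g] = 8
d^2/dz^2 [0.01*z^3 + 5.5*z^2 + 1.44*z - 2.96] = 0.06*z + 11.0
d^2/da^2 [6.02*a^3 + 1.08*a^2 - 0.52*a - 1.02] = 36.12*a + 2.16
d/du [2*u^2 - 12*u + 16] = 4*u - 12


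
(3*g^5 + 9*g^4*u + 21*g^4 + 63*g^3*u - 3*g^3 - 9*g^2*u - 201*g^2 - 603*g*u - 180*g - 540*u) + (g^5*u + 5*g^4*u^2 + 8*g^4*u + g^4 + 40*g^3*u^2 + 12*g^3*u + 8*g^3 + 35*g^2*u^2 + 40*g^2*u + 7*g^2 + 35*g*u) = g^5*u + 3*g^5 + 5*g^4*u^2 + 17*g^4*u + 22*g^4 + 40*g^3*u^2 + 75*g^3*u + 5*g^3 + 35*g^2*u^2 + 31*g^2*u - 194*g^2 - 568*g*u - 180*g - 540*u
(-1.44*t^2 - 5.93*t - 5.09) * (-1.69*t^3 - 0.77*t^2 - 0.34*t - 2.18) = 2.4336*t^5 + 11.1305*t^4 + 13.6578*t^3 + 9.0747*t^2 + 14.658*t + 11.0962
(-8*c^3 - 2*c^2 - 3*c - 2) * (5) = -40*c^3 - 10*c^2 - 15*c - 10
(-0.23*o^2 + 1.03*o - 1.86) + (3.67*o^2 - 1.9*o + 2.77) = 3.44*o^2 - 0.87*o + 0.91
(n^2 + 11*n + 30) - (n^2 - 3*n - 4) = 14*n + 34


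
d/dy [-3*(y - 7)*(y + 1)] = 18 - 6*y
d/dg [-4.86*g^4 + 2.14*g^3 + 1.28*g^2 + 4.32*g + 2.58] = -19.44*g^3 + 6.42*g^2 + 2.56*g + 4.32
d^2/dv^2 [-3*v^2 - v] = -6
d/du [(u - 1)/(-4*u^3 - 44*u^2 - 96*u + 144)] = 1/(2*(u^3 + 18*u^2 + 108*u + 216))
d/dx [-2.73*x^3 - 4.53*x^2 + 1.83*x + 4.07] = -8.19*x^2 - 9.06*x + 1.83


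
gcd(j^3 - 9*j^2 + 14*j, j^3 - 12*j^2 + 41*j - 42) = j^2 - 9*j + 14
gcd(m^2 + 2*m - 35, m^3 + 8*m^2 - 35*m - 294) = m + 7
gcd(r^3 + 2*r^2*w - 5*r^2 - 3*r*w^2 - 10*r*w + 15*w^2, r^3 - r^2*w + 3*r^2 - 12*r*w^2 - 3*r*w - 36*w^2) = r + 3*w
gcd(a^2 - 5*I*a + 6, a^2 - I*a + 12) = 1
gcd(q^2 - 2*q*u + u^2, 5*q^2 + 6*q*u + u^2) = 1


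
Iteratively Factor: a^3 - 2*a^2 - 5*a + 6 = (a - 1)*(a^2 - a - 6) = (a - 1)*(a + 2)*(a - 3)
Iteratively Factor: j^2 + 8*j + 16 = (j + 4)*(j + 4)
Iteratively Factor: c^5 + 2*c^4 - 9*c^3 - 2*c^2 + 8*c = (c + 1)*(c^4 + c^3 - 10*c^2 + 8*c) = (c - 2)*(c + 1)*(c^3 + 3*c^2 - 4*c) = (c - 2)*(c - 1)*(c + 1)*(c^2 + 4*c) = c*(c - 2)*(c - 1)*(c + 1)*(c + 4)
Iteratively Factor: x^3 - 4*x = (x)*(x^2 - 4) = x*(x - 2)*(x + 2)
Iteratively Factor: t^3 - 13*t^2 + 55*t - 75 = (t - 5)*(t^2 - 8*t + 15) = (t - 5)^2*(t - 3)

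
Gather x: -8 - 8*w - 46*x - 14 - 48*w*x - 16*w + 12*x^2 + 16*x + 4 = -24*w + 12*x^2 + x*(-48*w - 30) - 18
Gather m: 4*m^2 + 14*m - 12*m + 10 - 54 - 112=4*m^2 + 2*m - 156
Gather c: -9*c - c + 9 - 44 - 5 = -10*c - 40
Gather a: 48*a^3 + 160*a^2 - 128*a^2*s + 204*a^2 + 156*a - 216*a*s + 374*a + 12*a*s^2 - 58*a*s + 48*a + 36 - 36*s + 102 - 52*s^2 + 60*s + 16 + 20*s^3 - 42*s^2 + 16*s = 48*a^3 + a^2*(364 - 128*s) + a*(12*s^2 - 274*s + 578) + 20*s^3 - 94*s^2 + 40*s + 154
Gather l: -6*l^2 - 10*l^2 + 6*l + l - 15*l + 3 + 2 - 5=-16*l^2 - 8*l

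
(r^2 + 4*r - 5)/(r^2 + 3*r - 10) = (r - 1)/(r - 2)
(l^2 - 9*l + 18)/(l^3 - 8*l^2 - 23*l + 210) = (l - 3)/(l^2 - 2*l - 35)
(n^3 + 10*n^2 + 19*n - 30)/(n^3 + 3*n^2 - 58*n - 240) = (n - 1)/(n - 8)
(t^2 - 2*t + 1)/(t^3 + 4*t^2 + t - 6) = (t - 1)/(t^2 + 5*t + 6)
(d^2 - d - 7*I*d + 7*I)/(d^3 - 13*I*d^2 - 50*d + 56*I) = (d - 1)/(d^2 - 6*I*d - 8)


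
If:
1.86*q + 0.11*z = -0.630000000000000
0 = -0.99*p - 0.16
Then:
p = -0.16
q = -0.0591397849462366*z - 0.338709677419355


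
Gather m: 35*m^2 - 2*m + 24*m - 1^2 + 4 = 35*m^2 + 22*m + 3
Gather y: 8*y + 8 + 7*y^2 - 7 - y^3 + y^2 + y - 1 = -y^3 + 8*y^2 + 9*y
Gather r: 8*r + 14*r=22*r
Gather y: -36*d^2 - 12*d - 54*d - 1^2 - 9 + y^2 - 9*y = -36*d^2 - 66*d + y^2 - 9*y - 10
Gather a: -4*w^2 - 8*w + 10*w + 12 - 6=-4*w^2 + 2*w + 6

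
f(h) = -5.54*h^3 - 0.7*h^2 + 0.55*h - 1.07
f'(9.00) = -1358.27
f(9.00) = -4091.48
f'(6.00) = -606.17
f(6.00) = -1219.61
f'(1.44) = -35.93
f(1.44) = -18.27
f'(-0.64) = -5.36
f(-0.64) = -0.26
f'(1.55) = -41.55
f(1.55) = -22.53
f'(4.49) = -340.80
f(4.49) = -514.19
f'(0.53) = -4.86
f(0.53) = -1.80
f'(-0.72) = -7.06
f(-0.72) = 0.24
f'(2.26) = -87.50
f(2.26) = -67.35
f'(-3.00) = -144.83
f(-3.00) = 140.56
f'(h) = -16.62*h^2 - 1.4*h + 0.55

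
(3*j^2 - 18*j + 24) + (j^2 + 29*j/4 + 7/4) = 4*j^2 - 43*j/4 + 103/4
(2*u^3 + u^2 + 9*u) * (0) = 0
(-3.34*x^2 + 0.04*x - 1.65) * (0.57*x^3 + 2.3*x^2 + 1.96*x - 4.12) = -1.9038*x^5 - 7.6592*x^4 - 7.3949*x^3 + 10.0442*x^2 - 3.3988*x + 6.798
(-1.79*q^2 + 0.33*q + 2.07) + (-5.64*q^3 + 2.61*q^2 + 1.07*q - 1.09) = -5.64*q^3 + 0.82*q^2 + 1.4*q + 0.98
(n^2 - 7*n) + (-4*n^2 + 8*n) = -3*n^2 + n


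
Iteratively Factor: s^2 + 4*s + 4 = (s + 2)*(s + 2)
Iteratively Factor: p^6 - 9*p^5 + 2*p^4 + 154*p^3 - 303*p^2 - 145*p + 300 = (p - 3)*(p^5 - 6*p^4 - 16*p^3 + 106*p^2 + 15*p - 100) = (p - 5)*(p - 3)*(p^4 - p^3 - 21*p^2 + p + 20) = (p - 5)^2*(p - 3)*(p^3 + 4*p^2 - p - 4) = (p - 5)^2*(p - 3)*(p + 4)*(p^2 - 1) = (p - 5)^2*(p - 3)*(p - 1)*(p + 4)*(p + 1)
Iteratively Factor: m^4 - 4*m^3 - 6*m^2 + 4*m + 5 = (m + 1)*(m^3 - 5*m^2 - m + 5) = (m + 1)^2*(m^2 - 6*m + 5) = (m - 1)*(m + 1)^2*(m - 5)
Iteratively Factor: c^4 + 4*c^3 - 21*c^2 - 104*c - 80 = (c + 4)*(c^3 - 21*c - 20) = (c + 1)*(c + 4)*(c^2 - c - 20) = (c - 5)*(c + 1)*(c + 4)*(c + 4)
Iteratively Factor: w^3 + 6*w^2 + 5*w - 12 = (w - 1)*(w^2 + 7*w + 12) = (w - 1)*(w + 3)*(w + 4)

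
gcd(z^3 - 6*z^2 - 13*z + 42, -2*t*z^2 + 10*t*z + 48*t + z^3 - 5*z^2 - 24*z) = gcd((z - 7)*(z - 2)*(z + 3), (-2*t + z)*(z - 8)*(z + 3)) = z + 3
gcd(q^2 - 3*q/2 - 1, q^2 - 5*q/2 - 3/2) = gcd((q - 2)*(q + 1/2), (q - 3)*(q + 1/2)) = q + 1/2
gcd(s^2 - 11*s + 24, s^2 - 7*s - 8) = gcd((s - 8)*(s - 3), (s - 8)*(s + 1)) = s - 8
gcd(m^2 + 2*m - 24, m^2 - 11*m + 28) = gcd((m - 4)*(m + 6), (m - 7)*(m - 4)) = m - 4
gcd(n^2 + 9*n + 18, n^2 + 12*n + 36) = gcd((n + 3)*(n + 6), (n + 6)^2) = n + 6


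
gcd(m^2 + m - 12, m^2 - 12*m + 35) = 1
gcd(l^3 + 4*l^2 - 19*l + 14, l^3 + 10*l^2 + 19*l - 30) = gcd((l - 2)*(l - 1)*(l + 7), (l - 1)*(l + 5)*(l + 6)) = l - 1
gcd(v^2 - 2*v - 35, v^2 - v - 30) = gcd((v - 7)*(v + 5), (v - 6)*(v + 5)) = v + 5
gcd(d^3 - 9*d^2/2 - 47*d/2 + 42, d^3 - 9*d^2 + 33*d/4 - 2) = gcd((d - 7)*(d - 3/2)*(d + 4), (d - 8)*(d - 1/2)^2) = 1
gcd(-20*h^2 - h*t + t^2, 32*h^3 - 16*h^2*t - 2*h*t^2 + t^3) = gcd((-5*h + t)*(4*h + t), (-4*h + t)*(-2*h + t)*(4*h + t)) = 4*h + t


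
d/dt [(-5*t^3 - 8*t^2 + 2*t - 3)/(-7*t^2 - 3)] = (35*t^4 + 59*t^2 + 6*t - 6)/(49*t^4 + 42*t^2 + 9)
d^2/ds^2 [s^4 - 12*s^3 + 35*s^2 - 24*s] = 12*s^2 - 72*s + 70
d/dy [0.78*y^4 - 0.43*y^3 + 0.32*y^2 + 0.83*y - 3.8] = 3.12*y^3 - 1.29*y^2 + 0.64*y + 0.83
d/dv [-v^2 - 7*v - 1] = -2*v - 7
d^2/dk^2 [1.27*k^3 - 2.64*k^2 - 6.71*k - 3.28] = 7.62*k - 5.28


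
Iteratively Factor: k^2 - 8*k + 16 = (k - 4)*(k - 4)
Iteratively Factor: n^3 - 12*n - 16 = (n - 4)*(n^2 + 4*n + 4) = (n - 4)*(n + 2)*(n + 2)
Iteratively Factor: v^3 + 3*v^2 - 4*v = (v - 1)*(v^2 + 4*v) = v*(v - 1)*(v + 4)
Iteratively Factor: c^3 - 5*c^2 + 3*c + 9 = (c - 3)*(c^2 - 2*c - 3) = (c - 3)*(c + 1)*(c - 3)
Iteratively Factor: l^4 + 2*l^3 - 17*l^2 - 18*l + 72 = (l - 3)*(l^3 + 5*l^2 - 2*l - 24) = (l - 3)*(l + 4)*(l^2 + l - 6) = (l - 3)*(l - 2)*(l + 4)*(l + 3)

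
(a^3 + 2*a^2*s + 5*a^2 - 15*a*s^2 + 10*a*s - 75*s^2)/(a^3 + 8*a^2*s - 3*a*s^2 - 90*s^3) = (a + 5)/(a + 6*s)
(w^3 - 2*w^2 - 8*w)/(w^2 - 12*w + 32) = w*(w + 2)/(w - 8)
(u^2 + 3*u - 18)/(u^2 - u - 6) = (u + 6)/(u + 2)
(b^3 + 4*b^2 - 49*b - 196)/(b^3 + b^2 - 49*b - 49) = (b + 4)/(b + 1)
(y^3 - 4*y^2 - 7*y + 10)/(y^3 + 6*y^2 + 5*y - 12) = (y^2 - 3*y - 10)/(y^2 + 7*y + 12)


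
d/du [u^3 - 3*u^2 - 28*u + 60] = 3*u^2 - 6*u - 28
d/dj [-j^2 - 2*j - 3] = -2*j - 2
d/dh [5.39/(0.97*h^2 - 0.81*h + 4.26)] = (4.3659 - 10.4566*h)/(0.97*h^2 - 0.81*h + 4.26)^2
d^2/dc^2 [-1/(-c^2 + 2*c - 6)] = 2*(-c^2 + 2*c + 4*(c - 1)^2 - 6)/(c^2 - 2*c + 6)^3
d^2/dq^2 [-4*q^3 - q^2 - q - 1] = -24*q - 2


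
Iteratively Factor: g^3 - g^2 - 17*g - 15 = (g + 1)*(g^2 - 2*g - 15) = (g + 1)*(g + 3)*(g - 5)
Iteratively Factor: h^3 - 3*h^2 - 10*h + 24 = (h - 2)*(h^2 - h - 12) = (h - 4)*(h - 2)*(h + 3)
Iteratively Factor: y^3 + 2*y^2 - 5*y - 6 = (y - 2)*(y^2 + 4*y + 3) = (y - 2)*(y + 3)*(y + 1)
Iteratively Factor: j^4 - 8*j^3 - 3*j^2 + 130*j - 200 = (j - 5)*(j^3 - 3*j^2 - 18*j + 40) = (j - 5)^2*(j^2 + 2*j - 8) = (j - 5)^2*(j - 2)*(j + 4)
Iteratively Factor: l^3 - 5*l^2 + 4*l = (l)*(l^2 - 5*l + 4) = l*(l - 4)*(l - 1)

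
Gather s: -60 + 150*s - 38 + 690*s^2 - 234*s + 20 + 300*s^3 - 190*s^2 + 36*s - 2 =300*s^3 + 500*s^2 - 48*s - 80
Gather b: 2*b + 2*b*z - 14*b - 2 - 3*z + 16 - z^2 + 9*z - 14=b*(2*z - 12) - z^2 + 6*z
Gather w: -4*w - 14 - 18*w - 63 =-22*w - 77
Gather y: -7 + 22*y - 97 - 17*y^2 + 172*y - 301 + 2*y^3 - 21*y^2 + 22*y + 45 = 2*y^3 - 38*y^2 + 216*y - 360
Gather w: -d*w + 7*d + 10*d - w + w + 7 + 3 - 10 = -d*w + 17*d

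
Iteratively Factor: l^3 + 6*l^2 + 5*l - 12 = (l - 1)*(l^2 + 7*l + 12) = (l - 1)*(l + 3)*(l + 4)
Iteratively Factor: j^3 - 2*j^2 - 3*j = (j - 3)*(j^2 + j) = j*(j - 3)*(j + 1)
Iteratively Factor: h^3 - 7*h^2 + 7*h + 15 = (h - 5)*(h^2 - 2*h - 3) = (h - 5)*(h - 3)*(h + 1)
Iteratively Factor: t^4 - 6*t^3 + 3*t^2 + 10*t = (t - 5)*(t^3 - t^2 - 2*t) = (t - 5)*(t + 1)*(t^2 - 2*t) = t*(t - 5)*(t + 1)*(t - 2)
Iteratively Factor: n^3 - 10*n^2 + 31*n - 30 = (n - 5)*(n^2 - 5*n + 6) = (n - 5)*(n - 2)*(n - 3)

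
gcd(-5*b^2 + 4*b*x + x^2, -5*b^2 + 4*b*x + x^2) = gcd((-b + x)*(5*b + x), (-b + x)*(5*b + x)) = -5*b^2 + 4*b*x + x^2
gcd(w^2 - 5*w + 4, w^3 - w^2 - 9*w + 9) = w - 1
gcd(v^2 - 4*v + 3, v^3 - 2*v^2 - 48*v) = 1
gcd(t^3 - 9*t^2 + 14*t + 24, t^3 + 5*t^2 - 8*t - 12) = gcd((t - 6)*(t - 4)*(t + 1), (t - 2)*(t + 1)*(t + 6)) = t + 1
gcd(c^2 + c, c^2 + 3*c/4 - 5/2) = 1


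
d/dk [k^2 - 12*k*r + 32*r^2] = 2*k - 12*r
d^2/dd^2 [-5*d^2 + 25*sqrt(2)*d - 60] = -10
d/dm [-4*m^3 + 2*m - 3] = 2 - 12*m^2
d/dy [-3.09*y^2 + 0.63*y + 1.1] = 0.63 - 6.18*y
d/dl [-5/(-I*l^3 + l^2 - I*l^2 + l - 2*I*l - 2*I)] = 5*(-3*I*l^2 + 2*l - 2*I*l + 1 - 2*I)/(I*l^3 - l^2 + I*l^2 - l + 2*I*l + 2*I)^2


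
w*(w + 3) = w^2 + 3*w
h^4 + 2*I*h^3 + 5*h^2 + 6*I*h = h*(h - 2*I)*(h + I)*(h + 3*I)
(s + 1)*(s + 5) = s^2 + 6*s + 5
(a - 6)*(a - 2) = a^2 - 8*a + 12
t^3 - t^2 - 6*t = t*(t - 3)*(t + 2)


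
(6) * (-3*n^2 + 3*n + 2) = -18*n^2 + 18*n + 12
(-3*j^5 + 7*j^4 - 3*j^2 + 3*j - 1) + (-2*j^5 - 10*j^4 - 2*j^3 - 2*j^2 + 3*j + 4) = -5*j^5 - 3*j^4 - 2*j^3 - 5*j^2 + 6*j + 3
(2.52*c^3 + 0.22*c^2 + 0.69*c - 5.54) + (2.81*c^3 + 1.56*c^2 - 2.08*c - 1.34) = 5.33*c^3 + 1.78*c^2 - 1.39*c - 6.88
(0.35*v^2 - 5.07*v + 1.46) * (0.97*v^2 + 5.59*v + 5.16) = 0.3395*v^4 - 2.9614*v^3 - 25.1191*v^2 - 17.9998*v + 7.5336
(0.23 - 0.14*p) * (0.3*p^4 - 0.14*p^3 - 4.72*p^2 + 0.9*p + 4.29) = -0.042*p^5 + 0.0886*p^4 + 0.6286*p^3 - 1.2116*p^2 - 0.3936*p + 0.9867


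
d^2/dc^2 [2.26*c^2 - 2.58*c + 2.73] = 4.52000000000000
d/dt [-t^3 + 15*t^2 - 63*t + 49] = -3*t^2 + 30*t - 63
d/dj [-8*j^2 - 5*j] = -16*j - 5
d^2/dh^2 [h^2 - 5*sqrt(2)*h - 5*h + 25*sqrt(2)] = 2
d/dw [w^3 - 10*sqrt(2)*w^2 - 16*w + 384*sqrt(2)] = 3*w^2 - 20*sqrt(2)*w - 16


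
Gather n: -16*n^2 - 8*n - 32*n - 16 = -16*n^2 - 40*n - 16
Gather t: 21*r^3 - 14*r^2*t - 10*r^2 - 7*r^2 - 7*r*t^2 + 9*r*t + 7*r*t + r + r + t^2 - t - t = 21*r^3 - 17*r^2 + 2*r + t^2*(1 - 7*r) + t*(-14*r^2 + 16*r - 2)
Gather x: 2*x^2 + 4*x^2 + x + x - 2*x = 6*x^2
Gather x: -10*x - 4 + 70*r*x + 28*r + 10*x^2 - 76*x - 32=28*r + 10*x^2 + x*(70*r - 86) - 36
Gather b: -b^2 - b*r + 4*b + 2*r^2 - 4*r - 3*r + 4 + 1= -b^2 + b*(4 - r) + 2*r^2 - 7*r + 5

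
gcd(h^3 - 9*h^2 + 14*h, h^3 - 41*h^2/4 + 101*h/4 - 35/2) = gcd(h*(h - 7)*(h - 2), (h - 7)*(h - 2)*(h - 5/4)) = h^2 - 9*h + 14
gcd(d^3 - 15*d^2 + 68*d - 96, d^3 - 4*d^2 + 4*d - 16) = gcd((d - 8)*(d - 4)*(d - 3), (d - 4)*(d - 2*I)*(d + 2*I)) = d - 4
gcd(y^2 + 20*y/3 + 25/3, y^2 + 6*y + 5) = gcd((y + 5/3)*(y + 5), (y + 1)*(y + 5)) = y + 5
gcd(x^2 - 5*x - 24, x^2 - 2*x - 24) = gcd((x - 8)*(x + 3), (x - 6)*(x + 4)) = 1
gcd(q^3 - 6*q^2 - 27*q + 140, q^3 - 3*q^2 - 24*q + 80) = q^2 + q - 20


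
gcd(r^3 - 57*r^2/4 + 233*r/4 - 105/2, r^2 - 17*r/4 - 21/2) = r - 6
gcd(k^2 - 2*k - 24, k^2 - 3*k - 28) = k + 4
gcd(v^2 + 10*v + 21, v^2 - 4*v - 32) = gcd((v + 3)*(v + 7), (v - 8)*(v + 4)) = 1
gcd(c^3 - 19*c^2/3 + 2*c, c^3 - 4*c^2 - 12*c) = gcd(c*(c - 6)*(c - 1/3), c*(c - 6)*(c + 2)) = c^2 - 6*c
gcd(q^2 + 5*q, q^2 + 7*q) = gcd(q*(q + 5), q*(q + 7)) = q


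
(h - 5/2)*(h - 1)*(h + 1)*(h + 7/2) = h^4 + h^3 - 39*h^2/4 - h + 35/4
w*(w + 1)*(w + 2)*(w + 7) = w^4 + 10*w^3 + 23*w^2 + 14*w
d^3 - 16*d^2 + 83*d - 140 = (d - 7)*(d - 5)*(d - 4)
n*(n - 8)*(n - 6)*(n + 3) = n^4 - 11*n^3 + 6*n^2 + 144*n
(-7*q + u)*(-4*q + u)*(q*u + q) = 28*q^3*u + 28*q^3 - 11*q^2*u^2 - 11*q^2*u + q*u^3 + q*u^2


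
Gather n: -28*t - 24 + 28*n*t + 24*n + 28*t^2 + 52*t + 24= n*(28*t + 24) + 28*t^2 + 24*t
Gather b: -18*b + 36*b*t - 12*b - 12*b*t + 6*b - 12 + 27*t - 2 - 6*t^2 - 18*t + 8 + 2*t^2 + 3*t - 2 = b*(24*t - 24) - 4*t^2 + 12*t - 8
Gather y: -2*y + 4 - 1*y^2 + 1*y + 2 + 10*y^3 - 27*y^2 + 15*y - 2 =10*y^3 - 28*y^2 + 14*y + 4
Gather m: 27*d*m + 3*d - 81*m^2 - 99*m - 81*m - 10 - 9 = 3*d - 81*m^2 + m*(27*d - 180) - 19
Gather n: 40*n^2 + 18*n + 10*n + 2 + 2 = 40*n^2 + 28*n + 4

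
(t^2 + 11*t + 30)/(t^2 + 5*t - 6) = (t + 5)/(t - 1)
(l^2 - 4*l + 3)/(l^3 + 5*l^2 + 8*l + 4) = (l^2 - 4*l + 3)/(l^3 + 5*l^2 + 8*l + 4)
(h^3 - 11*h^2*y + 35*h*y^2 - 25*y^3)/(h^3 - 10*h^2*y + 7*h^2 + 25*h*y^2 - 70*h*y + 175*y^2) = (h - y)/(h + 7)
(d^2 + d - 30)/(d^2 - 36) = (d - 5)/(d - 6)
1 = 1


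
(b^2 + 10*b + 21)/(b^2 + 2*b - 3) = (b + 7)/(b - 1)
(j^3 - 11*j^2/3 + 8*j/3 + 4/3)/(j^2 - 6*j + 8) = (3*j^2 - 5*j - 2)/(3*(j - 4))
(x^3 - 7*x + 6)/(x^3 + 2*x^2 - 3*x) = (x - 2)/x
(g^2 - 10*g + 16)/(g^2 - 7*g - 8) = (g - 2)/(g + 1)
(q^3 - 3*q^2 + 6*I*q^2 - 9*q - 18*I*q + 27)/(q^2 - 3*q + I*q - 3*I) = (q^2 + 6*I*q - 9)/(q + I)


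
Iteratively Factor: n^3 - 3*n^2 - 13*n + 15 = (n + 3)*(n^2 - 6*n + 5) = (n - 1)*(n + 3)*(n - 5)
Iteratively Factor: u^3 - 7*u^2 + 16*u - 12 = (u - 3)*(u^2 - 4*u + 4) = (u - 3)*(u - 2)*(u - 2)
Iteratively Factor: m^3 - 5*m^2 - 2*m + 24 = (m - 4)*(m^2 - m - 6) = (m - 4)*(m + 2)*(m - 3)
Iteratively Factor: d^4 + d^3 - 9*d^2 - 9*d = (d - 3)*(d^3 + 4*d^2 + 3*d) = (d - 3)*(d + 1)*(d^2 + 3*d) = (d - 3)*(d + 1)*(d + 3)*(d)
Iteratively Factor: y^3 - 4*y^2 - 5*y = (y)*(y^2 - 4*y - 5) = y*(y - 5)*(y + 1)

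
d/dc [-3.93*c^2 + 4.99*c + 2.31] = 4.99 - 7.86*c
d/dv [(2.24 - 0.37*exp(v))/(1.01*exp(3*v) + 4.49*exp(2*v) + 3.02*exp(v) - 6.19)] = (0.7474*exp(3*v) - 5.1259*exp(2*v) - 20.1152*exp(v) - 4.4745)*exp(v)/(1.0201*exp(6*v) + 9.0698*exp(5*v) + 26.2605*exp(4*v) + 14.6158*exp(3*v) - 46.4658*exp(2*v) - 37.3876*exp(v) + 38.3161)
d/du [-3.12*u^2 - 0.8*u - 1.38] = -6.24*u - 0.8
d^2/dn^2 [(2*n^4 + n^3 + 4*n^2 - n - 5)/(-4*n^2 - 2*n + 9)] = 2*(-32*n^6 - 48*n^5 + 192*n^4 + 296*n^3 - 1110*n^2 - 15*n - 106)/(64*n^6 + 96*n^5 - 384*n^4 - 424*n^3 + 864*n^2 + 486*n - 729)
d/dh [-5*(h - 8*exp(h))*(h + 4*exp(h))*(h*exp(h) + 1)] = -5*(h + 1)*(h - 8*exp(h))*(h + 4*exp(h))*exp(h) - 5*(h - 8*exp(h))*(h*exp(h) + 1)*(4*exp(h) + 1) + 5*(h + 4*exp(h))*(h*exp(h) + 1)*(8*exp(h) - 1)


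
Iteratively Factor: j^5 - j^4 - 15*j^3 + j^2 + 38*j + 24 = (j - 4)*(j^4 + 3*j^3 - 3*j^2 - 11*j - 6) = (j - 4)*(j + 3)*(j^3 - 3*j - 2) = (j - 4)*(j + 1)*(j + 3)*(j^2 - j - 2) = (j - 4)*(j + 1)^2*(j + 3)*(j - 2)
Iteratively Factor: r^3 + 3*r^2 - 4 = (r + 2)*(r^2 + r - 2) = (r + 2)^2*(r - 1)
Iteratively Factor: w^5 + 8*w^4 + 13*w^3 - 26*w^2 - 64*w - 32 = (w + 1)*(w^4 + 7*w^3 + 6*w^2 - 32*w - 32) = (w - 2)*(w + 1)*(w^3 + 9*w^2 + 24*w + 16) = (w - 2)*(w + 1)*(w + 4)*(w^2 + 5*w + 4) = (w - 2)*(w + 1)^2*(w + 4)*(w + 4)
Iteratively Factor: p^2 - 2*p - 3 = (p + 1)*(p - 3)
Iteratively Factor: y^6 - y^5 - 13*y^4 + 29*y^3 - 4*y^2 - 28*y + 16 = (y - 1)*(y^5 - 13*y^3 + 16*y^2 + 12*y - 16) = (y - 2)*(y - 1)*(y^4 + 2*y^3 - 9*y^2 - 2*y + 8) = (y - 2)*(y - 1)^2*(y^3 + 3*y^2 - 6*y - 8) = (y - 2)*(y - 1)^2*(y + 1)*(y^2 + 2*y - 8) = (y - 2)^2*(y - 1)^2*(y + 1)*(y + 4)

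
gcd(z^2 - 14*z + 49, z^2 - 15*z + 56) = z - 7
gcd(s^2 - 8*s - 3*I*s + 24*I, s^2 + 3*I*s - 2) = 1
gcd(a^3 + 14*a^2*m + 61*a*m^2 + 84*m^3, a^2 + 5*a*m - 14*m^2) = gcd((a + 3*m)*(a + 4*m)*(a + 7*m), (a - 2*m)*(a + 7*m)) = a + 7*m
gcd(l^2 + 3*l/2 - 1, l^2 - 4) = l + 2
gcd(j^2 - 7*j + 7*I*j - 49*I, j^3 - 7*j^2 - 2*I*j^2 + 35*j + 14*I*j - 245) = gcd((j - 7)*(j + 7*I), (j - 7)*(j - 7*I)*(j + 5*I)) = j - 7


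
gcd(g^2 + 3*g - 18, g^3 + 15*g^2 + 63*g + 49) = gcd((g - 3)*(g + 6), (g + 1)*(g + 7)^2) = 1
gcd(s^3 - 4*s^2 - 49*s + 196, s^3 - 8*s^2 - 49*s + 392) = s^2 - 49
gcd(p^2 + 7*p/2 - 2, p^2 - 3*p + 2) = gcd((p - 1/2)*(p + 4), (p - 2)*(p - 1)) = 1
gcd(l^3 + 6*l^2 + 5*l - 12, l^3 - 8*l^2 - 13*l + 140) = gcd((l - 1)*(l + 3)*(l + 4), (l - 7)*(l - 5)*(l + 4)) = l + 4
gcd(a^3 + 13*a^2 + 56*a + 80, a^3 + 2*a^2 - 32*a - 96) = a^2 + 8*a + 16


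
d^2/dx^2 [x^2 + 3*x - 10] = 2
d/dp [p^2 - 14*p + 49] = 2*p - 14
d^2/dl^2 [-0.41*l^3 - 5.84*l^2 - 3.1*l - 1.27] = -2.46*l - 11.68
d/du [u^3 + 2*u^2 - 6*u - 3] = 3*u^2 + 4*u - 6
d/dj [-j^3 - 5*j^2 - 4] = j*(-3*j - 10)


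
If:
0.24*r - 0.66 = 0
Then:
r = 2.75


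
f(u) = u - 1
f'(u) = 1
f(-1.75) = -2.75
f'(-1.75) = 1.00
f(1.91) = 0.91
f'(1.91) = 1.00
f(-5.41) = -6.41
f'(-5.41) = 1.00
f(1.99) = 0.99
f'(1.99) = 1.00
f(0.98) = -0.02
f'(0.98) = 1.00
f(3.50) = 2.50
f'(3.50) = 1.00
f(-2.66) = -3.66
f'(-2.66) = 1.00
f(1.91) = 0.91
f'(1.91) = 1.00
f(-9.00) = -10.00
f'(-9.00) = 1.00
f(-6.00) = -7.00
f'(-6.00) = 1.00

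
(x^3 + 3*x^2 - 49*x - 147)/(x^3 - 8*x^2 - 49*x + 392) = (x + 3)/(x - 8)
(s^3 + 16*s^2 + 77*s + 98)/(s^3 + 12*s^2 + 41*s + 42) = (s + 7)/(s + 3)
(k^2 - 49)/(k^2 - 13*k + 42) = (k + 7)/(k - 6)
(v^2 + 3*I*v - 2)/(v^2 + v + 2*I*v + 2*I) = (v + I)/(v + 1)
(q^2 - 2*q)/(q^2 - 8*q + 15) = q*(q - 2)/(q^2 - 8*q + 15)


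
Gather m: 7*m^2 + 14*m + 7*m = 7*m^2 + 21*m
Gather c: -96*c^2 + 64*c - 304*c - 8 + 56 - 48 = -96*c^2 - 240*c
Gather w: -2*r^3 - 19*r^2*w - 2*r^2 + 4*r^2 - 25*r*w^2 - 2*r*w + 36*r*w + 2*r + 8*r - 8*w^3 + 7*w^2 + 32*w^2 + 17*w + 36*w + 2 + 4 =-2*r^3 + 2*r^2 + 10*r - 8*w^3 + w^2*(39 - 25*r) + w*(-19*r^2 + 34*r + 53) + 6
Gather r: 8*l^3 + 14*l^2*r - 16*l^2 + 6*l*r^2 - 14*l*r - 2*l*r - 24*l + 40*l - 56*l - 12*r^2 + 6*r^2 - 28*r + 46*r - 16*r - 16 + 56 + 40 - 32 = 8*l^3 - 16*l^2 - 40*l + r^2*(6*l - 6) + r*(14*l^2 - 16*l + 2) + 48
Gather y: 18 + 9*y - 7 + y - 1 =10*y + 10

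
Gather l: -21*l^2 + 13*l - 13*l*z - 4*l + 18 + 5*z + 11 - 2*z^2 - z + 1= -21*l^2 + l*(9 - 13*z) - 2*z^2 + 4*z + 30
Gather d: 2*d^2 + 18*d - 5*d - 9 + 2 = 2*d^2 + 13*d - 7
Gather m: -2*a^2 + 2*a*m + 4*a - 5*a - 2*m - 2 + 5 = -2*a^2 - a + m*(2*a - 2) + 3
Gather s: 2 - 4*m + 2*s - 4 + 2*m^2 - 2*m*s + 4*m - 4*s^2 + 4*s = 2*m^2 - 4*s^2 + s*(6 - 2*m) - 2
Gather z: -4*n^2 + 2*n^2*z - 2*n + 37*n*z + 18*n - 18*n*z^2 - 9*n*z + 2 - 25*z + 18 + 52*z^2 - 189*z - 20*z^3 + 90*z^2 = -4*n^2 + 16*n - 20*z^3 + z^2*(142 - 18*n) + z*(2*n^2 + 28*n - 214) + 20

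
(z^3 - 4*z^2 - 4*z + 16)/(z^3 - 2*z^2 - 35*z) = (-z^3 + 4*z^2 + 4*z - 16)/(z*(-z^2 + 2*z + 35))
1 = 1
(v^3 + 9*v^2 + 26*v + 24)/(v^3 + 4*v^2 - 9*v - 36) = (v + 2)/(v - 3)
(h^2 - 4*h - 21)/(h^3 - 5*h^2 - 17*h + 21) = 1/(h - 1)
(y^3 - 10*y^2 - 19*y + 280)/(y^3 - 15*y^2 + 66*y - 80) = (y^2 - 2*y - 35)/(y^2 - 7*y + 10)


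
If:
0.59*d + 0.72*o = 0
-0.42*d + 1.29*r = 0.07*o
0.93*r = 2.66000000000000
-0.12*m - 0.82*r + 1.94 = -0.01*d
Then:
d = 10.17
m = -2.53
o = -8.34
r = 2.86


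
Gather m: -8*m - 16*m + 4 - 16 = -24*m - 12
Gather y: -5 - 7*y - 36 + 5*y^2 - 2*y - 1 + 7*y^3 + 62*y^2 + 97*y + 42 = 7*y^3 + 67*y^2 + 88*y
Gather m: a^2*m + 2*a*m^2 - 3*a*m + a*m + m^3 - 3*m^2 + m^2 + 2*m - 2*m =m^3 + m^2*(2*a - 2) + m*(a^2 - 2*a)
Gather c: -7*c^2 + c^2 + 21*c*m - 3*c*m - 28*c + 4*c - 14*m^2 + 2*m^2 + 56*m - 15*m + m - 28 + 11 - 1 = -6*c^2 + c*(18*m - 24) - 12*m^2 + 42*m - 18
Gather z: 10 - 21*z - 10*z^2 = -10*z^2 - 21*z + 10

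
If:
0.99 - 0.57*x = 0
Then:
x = 1.74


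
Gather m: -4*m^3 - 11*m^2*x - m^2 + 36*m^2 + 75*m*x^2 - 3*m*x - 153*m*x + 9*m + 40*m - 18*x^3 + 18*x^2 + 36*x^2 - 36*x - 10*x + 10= -4*m^3 + m^2*(35 - 11*x) + m*(75*x^2 - 156*x + 49) - 18*x^3 + 54*x^2 - 46*x + 10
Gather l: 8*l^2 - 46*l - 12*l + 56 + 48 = 8*l^2 - 58*l + 104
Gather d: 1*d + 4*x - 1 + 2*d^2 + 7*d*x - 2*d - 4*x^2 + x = 2*d^2 + d*(7*x - 1) - 4*x^2 + 5*x - 1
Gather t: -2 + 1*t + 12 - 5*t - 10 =-4*t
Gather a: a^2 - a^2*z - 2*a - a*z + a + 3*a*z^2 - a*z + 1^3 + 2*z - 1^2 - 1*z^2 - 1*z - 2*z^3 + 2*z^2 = a^2*(1 - z) + a*(3*z^2 - 2*z - 1) - 2*z^3 + z^2 + z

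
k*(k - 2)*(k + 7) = k^3 + 5*k^2 - 14*k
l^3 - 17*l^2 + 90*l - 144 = (l - 8)*(l - 6)*(l - 3)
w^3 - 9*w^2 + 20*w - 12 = (w - 6)*(w - 2)*(w - 1)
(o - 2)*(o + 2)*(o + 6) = o^3 + 6*o^2 - 4*o - 24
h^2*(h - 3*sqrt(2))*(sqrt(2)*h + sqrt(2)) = sqrt(2)*h^4 - 6*h^3 + sqrt(2)*h^3 - 6*h^2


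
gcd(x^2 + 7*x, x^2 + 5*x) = x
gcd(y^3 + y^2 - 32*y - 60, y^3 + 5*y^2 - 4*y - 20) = y^2 + 7*y + 10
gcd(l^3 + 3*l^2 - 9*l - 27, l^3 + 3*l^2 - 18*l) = l - 3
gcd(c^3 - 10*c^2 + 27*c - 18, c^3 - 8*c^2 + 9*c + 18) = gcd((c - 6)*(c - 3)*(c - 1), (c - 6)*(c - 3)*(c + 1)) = c^2 - 9*c + 18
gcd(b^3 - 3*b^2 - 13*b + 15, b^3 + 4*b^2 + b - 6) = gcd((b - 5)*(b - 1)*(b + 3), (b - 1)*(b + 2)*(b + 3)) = b^2 + 2*b - 3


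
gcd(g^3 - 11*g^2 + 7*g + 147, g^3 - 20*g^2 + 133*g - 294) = g^2 - 14*g + 49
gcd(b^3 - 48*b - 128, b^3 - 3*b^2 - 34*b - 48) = b - 8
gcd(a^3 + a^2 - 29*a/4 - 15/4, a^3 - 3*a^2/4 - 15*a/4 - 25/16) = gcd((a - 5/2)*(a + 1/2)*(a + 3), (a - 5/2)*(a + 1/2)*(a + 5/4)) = a^2 - 2*a - 5/4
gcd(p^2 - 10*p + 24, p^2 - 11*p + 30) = p - 6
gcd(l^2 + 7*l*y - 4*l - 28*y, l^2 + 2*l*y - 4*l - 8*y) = l - 4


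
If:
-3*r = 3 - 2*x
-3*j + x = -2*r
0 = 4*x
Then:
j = -2/3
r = -1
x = 0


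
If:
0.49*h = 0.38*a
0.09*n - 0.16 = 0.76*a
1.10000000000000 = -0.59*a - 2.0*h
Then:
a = -0.51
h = -0.40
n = -2.56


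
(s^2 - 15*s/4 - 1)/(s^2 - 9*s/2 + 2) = (4*s + 1)/(2*(2*s - 1))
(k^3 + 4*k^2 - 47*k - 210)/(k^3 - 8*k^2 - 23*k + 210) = (k + 6)/(k - 6)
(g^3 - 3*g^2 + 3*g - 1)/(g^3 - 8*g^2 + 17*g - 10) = (g^2 - 2*g + 1)/(g^2 - 7*g + 10)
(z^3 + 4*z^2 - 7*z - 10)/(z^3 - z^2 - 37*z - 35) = (z - 2)/(z - 7)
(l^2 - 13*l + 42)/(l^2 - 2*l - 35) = (l - 6)/(l + 5)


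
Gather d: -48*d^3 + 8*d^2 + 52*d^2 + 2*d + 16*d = -48*d^3 + 60*d^2 + 18*d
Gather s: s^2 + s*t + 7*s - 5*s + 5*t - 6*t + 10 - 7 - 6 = s^2 + s*(t + 2) - t - 3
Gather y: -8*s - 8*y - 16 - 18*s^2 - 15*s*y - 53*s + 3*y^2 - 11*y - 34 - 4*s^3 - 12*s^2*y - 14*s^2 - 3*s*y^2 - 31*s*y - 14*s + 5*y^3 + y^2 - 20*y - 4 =-4*s^3 - 32*s^2 - 75*s + 5*y^3 + y^2*(4 - 3*s) + y*(-12*s^2 - 46*s - 39) - 54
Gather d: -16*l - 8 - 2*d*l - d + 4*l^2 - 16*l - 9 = d*(-2*l - 1) + 4*l^2 - 32*l - 17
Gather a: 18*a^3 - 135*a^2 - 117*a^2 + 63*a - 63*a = 18*a^3 - 252*a^2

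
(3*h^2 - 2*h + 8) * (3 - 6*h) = -18*h^3 + 21*h^2 - 54*h + 24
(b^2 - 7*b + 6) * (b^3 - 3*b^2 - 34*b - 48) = b^5 - 10*b^4 - 7*b^3 + 172*b^2 + 132*b - 288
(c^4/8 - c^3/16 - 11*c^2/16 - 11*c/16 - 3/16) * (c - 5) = c^5/8 - 11*c^4/16 - 3*c^3/8 + 11*c^2/4 + 13*c/4 + 15/16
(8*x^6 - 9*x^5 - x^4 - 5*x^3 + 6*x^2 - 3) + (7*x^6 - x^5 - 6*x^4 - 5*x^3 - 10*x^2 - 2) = 15*x^6 - 10*x^5 - 7*x^4 - 10*x^3 - 4*x^2 - 5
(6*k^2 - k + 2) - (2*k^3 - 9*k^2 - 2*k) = -2*k^3 + 15*k^2 + k + 2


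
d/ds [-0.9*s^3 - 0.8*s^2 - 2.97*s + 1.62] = -2.7*s^2 - 1.6*s - 2.97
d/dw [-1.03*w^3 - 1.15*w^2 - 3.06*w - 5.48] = -3.09*w^2 - 2.3*w - 3.06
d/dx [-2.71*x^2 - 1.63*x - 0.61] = -5.42*x - 1.63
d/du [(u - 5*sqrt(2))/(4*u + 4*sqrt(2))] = 3*sqrt(2)/(2*(u + sqrt(2))^2)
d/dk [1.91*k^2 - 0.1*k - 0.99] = 3.82*k - 0.1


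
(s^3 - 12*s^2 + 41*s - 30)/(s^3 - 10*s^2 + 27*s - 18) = (s - 5)/(s - 3)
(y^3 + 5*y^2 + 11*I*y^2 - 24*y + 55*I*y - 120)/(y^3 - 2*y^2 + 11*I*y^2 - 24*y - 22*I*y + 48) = (y + 5)/(y - 2)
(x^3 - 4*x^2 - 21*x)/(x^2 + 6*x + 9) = x*(x - 7)/(x + 3)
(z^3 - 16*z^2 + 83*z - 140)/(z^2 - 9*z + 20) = z - 7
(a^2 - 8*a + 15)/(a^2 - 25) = (a - 3)/(a + 5)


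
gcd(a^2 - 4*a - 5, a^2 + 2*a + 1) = a + 1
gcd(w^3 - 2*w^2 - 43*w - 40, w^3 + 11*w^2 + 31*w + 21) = w + 1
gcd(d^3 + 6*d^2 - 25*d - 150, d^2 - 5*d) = d - 5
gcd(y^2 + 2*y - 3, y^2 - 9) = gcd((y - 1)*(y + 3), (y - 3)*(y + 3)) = y + 3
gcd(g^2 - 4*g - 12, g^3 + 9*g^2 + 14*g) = g + 2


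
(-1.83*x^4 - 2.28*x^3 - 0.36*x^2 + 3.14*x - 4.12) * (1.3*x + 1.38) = -2.379*x^5 - 5.4894*x^4 - 3.6144*x^3 + 3.5852*x^2 - 1.0228*x - 5.6856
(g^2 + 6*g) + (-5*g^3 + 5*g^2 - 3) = -5*g^3 + 6*g^2 + 6*g - 3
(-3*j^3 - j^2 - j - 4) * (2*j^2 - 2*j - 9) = -6*j^5 + 4*j^4 + 27*j^3 + 3*j^2 + 17*j + 36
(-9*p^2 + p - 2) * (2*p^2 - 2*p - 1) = -18*p^4 + 20*p^3 + 3*p^2 + 3*p + 2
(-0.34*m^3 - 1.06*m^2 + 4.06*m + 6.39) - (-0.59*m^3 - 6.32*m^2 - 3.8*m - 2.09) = 0.25*m^3 + 5.26*m^2 + 7.86*m + 8.48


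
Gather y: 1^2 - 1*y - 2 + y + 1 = 0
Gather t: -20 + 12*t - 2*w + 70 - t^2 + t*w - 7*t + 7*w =-t^2 + t*(w + 5) + 5*w + 50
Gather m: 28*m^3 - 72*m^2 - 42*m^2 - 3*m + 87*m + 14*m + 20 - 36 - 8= 28*m^3 - 114*m^2 + 98*m - 24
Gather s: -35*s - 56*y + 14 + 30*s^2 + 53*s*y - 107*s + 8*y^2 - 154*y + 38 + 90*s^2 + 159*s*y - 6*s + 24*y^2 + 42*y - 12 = 120*s^2 + s*(212*y - 148) + 32*y^2 - 168*y + 40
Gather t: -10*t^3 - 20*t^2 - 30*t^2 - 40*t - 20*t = -10*t^3 - 50*t^2 - 60*t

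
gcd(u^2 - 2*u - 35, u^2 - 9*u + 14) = u - 7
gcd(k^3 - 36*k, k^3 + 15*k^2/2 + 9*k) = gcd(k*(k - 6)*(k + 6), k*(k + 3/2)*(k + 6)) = k^2 + 6*k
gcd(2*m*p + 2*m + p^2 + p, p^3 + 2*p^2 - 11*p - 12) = p + 1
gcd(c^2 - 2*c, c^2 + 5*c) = c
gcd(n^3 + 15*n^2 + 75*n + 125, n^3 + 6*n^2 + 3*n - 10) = n + 5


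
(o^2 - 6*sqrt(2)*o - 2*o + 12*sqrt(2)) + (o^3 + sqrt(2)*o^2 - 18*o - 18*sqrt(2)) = o^3 + o^2 + sqrt(2)*o^2 - 20*o - 6*sqrt(2)*o - 6*sqrt(2)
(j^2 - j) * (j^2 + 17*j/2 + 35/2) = j^4 + 15*j^3/2 + 9*j^2 - 35*j/2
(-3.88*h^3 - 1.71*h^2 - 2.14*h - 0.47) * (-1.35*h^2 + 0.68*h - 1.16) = 5.238*h^5 - 0.3299*h^4 + 6.227*h^3 + 1.1629*h^2 + 2.1628*h + 0.5452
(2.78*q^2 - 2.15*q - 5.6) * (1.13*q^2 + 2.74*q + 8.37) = 3.1414*q^4 + 5.1877*q^3 + 11.0496*q^2 - 33.3395*q - 46.872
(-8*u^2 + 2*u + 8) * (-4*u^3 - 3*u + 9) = 32*u^5 - 8*u^4 - 8*u^3 - 78*u^2 - 6*u + 72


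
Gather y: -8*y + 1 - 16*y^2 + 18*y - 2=-16*y^2 + 10*y - 1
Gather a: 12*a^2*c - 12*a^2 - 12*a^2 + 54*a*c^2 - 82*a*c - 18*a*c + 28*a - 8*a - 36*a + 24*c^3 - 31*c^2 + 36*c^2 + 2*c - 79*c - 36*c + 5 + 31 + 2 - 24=a^2*(12*c - 24) + a*(54*c^2 - 100*c - 16) + 24*c^3 + 5*c^2 - 113*c + 14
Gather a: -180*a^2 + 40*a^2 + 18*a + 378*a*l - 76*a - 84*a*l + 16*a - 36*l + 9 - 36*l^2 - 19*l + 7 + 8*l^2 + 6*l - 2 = -140*a^2 + a*(294*l - 42) - 28*l^2 - 49*l + 14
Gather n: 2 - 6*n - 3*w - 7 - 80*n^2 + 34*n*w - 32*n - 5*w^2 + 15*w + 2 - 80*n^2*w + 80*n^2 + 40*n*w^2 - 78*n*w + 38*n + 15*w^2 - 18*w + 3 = -80*n^2*w + n*(40*w^2 - 44*w) + 10*w^2 - 6*w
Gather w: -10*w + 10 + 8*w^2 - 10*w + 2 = 8*w^2 - 20*w + 12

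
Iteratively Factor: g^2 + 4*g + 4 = (g + 2)*(g + 2)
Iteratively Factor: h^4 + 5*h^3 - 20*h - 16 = (h + 4)*(h^3 + h^2 - 4*h - 4) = (h + 1)*(h + 4)*(h^2 - 4) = (h - 2)*(h + 1)*(h + 4)*(h + 2)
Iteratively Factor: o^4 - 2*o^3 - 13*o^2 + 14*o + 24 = (o + 3)*(o^3 - 5*o^2 + 2*o + 8) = (o - 4)*(o + 3)*(o^2 - o - 2) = (o - 4)*(o - 2)*(o + 3)*(o + 1)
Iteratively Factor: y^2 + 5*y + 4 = (y + 4)*(y + 1)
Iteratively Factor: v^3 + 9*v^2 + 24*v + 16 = (v + 1)*(v^2 + 8*v + 16) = (v + 1)*(v + 4)*(v + 4)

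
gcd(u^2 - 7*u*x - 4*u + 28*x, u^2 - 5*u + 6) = 1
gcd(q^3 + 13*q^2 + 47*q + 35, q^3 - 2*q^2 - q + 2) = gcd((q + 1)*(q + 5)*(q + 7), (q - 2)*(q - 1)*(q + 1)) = q + 1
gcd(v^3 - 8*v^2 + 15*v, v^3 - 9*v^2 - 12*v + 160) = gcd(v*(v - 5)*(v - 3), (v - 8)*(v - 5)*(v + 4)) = v - 5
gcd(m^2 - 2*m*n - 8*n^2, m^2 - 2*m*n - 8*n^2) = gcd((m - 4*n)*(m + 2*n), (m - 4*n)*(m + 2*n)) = m^2 - 2*m*n - 8*n^2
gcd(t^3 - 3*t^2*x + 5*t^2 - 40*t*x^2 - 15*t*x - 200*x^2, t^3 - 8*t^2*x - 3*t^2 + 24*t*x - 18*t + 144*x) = -t + 8*x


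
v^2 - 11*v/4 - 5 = (v - 4)*(v + 5/4)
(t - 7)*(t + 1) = t^2 - 6*t - 7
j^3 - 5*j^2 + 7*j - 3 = (j - 3)*(j - 1)^2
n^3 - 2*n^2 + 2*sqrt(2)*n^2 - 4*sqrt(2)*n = n*(n - 2)*(n + 2*sqrt(2))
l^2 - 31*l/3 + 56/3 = (l - 8)*(l - 7/3)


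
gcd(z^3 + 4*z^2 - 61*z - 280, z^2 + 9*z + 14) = z + 7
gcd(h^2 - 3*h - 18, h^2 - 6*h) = h - 6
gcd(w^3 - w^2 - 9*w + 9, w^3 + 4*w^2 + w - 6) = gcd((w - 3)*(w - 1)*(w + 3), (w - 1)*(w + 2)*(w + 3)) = w^2 + 2*w - 3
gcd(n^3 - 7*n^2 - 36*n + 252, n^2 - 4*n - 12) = n - 6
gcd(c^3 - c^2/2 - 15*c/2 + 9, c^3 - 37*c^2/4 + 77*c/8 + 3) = c - 3/2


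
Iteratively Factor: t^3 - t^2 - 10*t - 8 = (t + 2)*(t^2 - 3*t - 4) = (t - 4)*(t + 2)*(t + 1)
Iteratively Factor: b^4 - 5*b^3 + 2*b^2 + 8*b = (b - 2)*(b^3 - 3*b^2 - 4*b) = (b - 2)*(b + 1)*(b^2 - 4*b) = (b - 4)*(b - 2)*(b + 1)*(b)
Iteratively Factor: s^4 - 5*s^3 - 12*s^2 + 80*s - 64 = (s - 4)*(s^3 - s^2 - 16*s + 16) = (s - 4)^2*(s^2 + 3*s - 4) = (s - 4)^2*(s + 4)*(s - 1)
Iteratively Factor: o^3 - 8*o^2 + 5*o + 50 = (o + 2)*(o^2 - 10*o + 25) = (o - 5)*(o + 2)*(o - 5)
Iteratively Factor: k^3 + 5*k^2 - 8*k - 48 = (k - 3)*(k^2 + 8*k + 16) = (k - 3)*(k + 4)*(k + 4)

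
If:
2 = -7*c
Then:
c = -2/7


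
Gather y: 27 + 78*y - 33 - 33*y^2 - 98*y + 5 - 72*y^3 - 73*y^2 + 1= -72*y^3 - 106*y^2 - 20*y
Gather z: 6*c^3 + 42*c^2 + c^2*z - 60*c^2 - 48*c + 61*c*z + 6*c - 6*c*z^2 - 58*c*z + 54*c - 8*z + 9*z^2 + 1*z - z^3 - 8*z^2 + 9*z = 6*c^3 - 18*c^2 + 12*c - z^3 + z^2*(1 - 6*c) + z*(c^2 + 3*c + 2)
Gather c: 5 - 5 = 0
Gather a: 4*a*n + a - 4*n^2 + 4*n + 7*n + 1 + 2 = a*(4*n + 1) - 4*n^2 + 11*n + 3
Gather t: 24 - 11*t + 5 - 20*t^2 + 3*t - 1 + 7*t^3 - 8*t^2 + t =7*t^3 - 28*t^2 - 7*t + 28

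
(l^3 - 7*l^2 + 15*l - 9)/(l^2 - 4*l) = (l^3 - 7*l^2 + 15*l - 9)/(l*(l - 4))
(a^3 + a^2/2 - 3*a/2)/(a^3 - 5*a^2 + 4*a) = (a + 3/2)/(a - 4)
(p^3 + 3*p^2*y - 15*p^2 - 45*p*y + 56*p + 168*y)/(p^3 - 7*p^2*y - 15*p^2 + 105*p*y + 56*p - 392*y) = (-p - 3*y)/(-p + 7*y)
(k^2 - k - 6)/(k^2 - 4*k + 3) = (k + 2)/(k - 1)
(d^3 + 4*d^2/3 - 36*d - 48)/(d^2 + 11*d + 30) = (d^2 - 14*d/3 - 8)/(d + 5)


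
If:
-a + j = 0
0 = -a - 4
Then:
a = -4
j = -4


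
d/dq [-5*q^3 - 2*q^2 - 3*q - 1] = -15*q^2 - 4*q - 3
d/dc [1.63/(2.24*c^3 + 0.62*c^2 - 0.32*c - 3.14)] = (-10.9536*c^2 - 2.0212*c + 0.5216)/(2.24*c^3 + 0.62*c^2 - 0.32*c - 3.14)^2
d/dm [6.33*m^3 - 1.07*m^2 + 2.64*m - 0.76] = 18.99*m^2 - 2.14*m + 2.64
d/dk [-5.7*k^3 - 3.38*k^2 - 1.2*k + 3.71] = -17.1*k^2 - 6.76*k - 1.2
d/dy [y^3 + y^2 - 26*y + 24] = 3*y^2 + 2*y - 26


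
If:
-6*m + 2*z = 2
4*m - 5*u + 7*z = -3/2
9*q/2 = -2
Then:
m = z/3 - 1/3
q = -4/9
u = 5*z/3 + 1/30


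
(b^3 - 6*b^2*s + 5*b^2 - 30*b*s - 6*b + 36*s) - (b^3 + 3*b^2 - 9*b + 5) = -6*b^2*s + 2*b^2 - 30*b*s + 3*b + 36*s - 5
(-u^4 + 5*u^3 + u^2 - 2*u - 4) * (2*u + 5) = -2*u^5 + 5*u^4 + 27*u^3 + u^2 - 18*u - 20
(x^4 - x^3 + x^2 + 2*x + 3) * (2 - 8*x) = -8*x^5 + 10*x^4 - 10*x^3 - 14*x^2 - 20*x + 6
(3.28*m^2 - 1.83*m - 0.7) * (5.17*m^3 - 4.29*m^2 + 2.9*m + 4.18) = 16.9576*m^5 - 23.5323*m^4 + 13.7437*m^3 + 11.4064*m^2 - 9.6794*m - 2.926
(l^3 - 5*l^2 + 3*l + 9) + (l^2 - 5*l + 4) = l^3 - 4*l^2 - 2*l + 13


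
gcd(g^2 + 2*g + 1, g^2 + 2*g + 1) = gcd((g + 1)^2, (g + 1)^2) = g^2 + 2*g + 1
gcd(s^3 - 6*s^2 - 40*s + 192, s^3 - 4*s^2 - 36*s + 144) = s^2 + 2*s - 24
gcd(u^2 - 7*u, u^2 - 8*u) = u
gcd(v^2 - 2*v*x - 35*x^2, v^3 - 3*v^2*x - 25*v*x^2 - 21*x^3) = -v + 7*x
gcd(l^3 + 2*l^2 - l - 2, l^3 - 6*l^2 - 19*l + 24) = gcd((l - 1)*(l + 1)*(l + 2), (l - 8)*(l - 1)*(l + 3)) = l - 1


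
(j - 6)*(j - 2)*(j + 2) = j^3 - 6*j^2 - 4*j + 24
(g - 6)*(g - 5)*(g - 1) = g^3 - 12*g^2 + 41*g - 30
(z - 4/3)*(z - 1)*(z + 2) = z^3 - z^2/3 - 10*z/3 + 8/3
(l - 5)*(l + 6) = l^2 + l - 30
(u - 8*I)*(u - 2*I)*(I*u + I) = I*u^3 + 10*u^2 + I*u^2 + 10*u - 16*I*u - 16*I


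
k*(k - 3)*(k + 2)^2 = k^4 + k^3 - 8*k^2 - 12*k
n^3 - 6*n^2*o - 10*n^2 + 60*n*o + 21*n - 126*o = (n - 7)*(n - 3)*(n - 6*o)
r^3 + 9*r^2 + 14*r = r*(r + 2)*(r + 7)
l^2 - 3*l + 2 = (l - 2)*(l - 1)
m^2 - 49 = (m - 7)*(m + 7)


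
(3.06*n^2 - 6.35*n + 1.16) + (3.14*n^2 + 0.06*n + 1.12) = 6.2*n^2 - 6.29*n + 2.28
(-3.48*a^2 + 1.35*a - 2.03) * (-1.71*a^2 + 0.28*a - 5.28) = 5.9508*a^4 - 3.2829*a^3 + 22.2237*a^2 - 7.6964*a + 10.7184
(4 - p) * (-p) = p^2 - 4*p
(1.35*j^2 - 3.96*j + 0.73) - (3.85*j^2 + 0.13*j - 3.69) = -2.5*j^2 - 4.09*j + 4.42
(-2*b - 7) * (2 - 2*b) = 4*b^2 + 10*b - 14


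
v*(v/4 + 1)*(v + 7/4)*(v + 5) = v^4/4 + 43*v^3/16 + 143*v^2/16 + 35*v/4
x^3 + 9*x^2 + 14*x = x*(x + 2)*(x + 7)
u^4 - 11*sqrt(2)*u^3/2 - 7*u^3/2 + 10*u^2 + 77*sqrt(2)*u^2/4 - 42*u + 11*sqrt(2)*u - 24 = (u - 4)*(u + 1/2)*(u - 4*sqrt(2))*(u - 3*sqrt(2)/2)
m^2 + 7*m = m*(m + 7)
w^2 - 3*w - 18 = (w - 6)*(w + 3)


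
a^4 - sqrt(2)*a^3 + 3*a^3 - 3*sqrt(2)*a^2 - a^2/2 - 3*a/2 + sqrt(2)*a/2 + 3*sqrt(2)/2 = (a + 3)*(a - sqrt(2))*(a - sqrt(2)/2)*(a + sqrt(2)/2)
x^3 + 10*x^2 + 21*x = x*(x + 3)*(x + 7)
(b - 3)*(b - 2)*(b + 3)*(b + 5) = b^4 + 3*b^3 - 19*b^2 - 27*b + 90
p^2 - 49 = (p - 7)*(p + 7)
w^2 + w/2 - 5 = (w - 2)*(w + 5/2)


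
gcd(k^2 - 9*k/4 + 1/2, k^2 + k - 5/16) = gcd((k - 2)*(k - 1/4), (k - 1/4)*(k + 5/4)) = k - 1/4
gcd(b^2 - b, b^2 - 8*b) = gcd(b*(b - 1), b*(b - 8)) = b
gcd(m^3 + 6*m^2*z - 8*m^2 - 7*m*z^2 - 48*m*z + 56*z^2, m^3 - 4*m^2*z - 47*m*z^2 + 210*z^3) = m + 7*z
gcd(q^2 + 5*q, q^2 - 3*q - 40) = q + 5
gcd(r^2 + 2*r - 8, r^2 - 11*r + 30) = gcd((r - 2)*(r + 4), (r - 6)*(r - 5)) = 1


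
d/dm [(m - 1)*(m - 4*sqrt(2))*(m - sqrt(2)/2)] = 3*m^2 - 9*sqrt(2)*m - 2*m + 4 + 9*sqrt(2)/2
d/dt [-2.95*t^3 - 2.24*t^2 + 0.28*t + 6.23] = -8.85*t^2 - 4.48*t + 0.28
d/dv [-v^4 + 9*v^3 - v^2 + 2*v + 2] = -4*v^3 + 27*v^2 - 2*v + 2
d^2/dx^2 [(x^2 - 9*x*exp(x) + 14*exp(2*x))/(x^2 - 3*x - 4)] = (-2*(2*x - 3)^2*(x^2 - 9*x*exp(x) + 14*exp(2*x)) + (-x^2 + 3*x + 4)^2*(9*x*exp(x) - 56*exp(2*x) + 18*exp(x) - 2) + 2*(-x^2 + 3*x + 4)*(-x^2 + 9*x*exp(x) + (2*x - 3)*(9*x*exp(x) - 2*x - 28*exp(2*x) + 9*exp(x)) - 14*exp(2*x)))/(-x^2 + 3*x + 4)^3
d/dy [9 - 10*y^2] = -20*y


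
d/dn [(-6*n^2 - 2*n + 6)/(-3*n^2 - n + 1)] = 4*(6*n + 1)/(3*n^2 + n - 1)^2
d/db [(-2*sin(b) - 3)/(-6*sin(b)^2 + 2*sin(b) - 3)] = 12*(-3*sin(b) + cos(b)^2)*cos(b)/(6*sin(b)^2 - 2*sin(b) + 3)^2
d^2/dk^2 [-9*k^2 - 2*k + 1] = -18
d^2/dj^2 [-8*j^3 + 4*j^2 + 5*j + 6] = 8 - 48*j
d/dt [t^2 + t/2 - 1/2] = 2*t + 1/2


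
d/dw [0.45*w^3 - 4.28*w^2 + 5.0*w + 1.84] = 1.35*w^2 - 8.56*w + 5.0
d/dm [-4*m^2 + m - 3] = 1 - 8*m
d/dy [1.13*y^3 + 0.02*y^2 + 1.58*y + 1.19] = 3.39*y^2 + 0.04*y + 1.58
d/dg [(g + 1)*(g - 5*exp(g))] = g - (g + 1)*(5*exp(g) - 1) - 5*exp(g)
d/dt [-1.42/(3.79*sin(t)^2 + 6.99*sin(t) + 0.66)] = (10.7636*sin(t) + 9.9258)*cos(t)/(3.79*sin(t)^2 + 6.99*sin(t) + 0.66)^2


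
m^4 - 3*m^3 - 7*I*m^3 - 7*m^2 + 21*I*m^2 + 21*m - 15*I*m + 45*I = (m - 3)*(m - 5*I)*(m - 3*I)*(m + I)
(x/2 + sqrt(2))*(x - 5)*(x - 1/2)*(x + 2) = x^4/2 - 7*x^3/4 + sqrt(2)*x^3 - 7*sqrt(2)*x^2/2 - 17*x^2/4 - 17*sqrt(2)*x/2 + 5*x/2 + 5*sqrt(2)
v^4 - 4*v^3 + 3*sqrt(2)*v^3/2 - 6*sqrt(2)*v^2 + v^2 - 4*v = v*(v - 4)*(v + sqrt(2)/2)*(v + sqrt(2))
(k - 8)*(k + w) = k^2 + k*w - 8*k - 8*w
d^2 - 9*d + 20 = (d - 5)*(d - 4)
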